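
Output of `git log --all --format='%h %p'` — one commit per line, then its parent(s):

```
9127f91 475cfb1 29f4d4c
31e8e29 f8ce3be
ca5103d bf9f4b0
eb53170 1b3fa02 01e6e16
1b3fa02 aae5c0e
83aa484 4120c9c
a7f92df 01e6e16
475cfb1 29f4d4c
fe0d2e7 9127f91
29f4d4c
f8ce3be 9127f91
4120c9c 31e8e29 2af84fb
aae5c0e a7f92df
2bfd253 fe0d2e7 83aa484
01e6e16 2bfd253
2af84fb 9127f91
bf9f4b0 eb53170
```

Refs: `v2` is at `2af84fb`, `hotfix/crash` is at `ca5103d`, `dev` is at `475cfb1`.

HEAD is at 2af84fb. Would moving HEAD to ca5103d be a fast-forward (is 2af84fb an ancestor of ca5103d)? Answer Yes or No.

A fast-forward from 2af84fb to ca5103d is possible iff 2af84fb is an ancestor of ca5103d.
Ancestors of ca5103d: {01e6e16, 1b3fa02, 29f4d4c, 2af84fb, 2bfd253, 31e8e29, 4120c9c, 475cfb1, 83aa484, 9127f91, a7f92df, aae5c0e, bf9f4b0, ca5103d, eb53170, f8ce3be, fe0d2e7}.
2af84fb is among them, so fast-forward is possible.

Yes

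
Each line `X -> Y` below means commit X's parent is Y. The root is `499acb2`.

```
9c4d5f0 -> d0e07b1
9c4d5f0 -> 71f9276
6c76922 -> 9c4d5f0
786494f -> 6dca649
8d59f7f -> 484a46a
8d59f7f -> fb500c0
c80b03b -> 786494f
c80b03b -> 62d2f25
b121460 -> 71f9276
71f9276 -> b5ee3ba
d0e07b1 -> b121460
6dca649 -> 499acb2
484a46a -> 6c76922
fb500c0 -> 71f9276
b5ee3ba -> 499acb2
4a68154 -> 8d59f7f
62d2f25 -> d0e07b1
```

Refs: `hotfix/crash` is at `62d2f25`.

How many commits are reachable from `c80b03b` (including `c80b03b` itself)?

9

Walking parent pointers from c80b03b: reachable set = {499acb2, 62d2f25, 6dca649, 71f9276, 786494f, b121460, b5ee3ba, c80b03b, d0e07b1}.
That is 9 commits.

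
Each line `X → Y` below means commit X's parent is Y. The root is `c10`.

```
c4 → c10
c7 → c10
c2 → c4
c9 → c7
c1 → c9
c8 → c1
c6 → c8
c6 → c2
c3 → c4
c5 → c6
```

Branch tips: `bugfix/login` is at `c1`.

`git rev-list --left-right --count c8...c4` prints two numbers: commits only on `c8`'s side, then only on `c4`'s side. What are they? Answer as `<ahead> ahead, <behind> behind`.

4 ahead, 1 behind

Reachable from c8: {c1, c10, c7, c8, c9}.
Reachable from c4: {c10, c4}.
Only in c8's history (ahead): {c1, c7, c8, c9} — 4.
Only in c4's history (behind): {c4} — 1.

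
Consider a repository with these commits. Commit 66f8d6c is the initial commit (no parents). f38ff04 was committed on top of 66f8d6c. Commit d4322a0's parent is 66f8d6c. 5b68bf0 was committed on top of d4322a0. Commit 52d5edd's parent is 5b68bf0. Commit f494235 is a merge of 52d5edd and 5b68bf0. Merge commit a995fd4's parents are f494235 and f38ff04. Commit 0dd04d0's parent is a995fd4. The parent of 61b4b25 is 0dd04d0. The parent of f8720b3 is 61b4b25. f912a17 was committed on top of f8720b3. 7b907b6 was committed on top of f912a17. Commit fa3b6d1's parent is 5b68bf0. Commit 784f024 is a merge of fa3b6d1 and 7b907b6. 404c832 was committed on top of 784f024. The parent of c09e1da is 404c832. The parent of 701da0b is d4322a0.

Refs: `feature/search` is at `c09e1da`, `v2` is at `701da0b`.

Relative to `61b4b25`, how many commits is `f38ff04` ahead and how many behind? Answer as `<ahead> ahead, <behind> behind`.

Reachable from f38ff04: {66f8d6c, f38ff04}.
Reachable from 61b4b25: {0dd04d0, 52d5edd, 5b68bf0, 61b4b25, 66f8d6c, a995fd4, d4322a0, f38ff04, f494235}.
Only in f38ff04's history (ahead): {} — 0.
Only in 61b4b25's history (behind): {0dd04d0, 52d5edd, 5b68bf0, 61b4b25, a995fd4, d4322a0, f494235} — 7.

0 ahead, 7 behind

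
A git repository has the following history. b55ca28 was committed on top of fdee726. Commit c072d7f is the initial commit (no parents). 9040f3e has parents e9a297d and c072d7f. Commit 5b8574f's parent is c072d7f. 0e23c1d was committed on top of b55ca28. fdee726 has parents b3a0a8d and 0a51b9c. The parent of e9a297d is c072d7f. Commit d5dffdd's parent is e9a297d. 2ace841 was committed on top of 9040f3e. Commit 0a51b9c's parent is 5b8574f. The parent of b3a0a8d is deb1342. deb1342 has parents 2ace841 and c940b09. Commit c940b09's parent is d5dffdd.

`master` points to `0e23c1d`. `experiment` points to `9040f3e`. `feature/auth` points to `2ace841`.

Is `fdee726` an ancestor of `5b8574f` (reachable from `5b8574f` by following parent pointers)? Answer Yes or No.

No

Ancestors of 5b8574f: {5b8574f, c072d7f}.
fdee726 is not in that set, so it is not an ancestor of 5b8574f.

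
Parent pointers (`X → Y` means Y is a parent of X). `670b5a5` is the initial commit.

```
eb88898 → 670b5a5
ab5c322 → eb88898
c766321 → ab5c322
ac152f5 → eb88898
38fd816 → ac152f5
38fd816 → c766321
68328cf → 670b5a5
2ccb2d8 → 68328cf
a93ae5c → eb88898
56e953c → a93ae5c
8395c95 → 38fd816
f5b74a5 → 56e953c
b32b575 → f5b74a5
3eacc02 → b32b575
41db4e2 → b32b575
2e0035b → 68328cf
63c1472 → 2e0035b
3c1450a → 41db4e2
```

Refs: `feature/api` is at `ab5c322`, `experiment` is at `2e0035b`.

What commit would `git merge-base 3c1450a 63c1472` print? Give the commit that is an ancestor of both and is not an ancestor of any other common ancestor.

Ancestors of 3c1450a: {3c1450a, 41db4e2, 56e953c, 670b5a5, a93ae5c, b32b575, eb88898, f5b74a5}.
Ancestors of 63c1472: {2e0035b, 63c1472, 670b5a5, 68328cf}.
Common ancestors: {670b5a5}.
The only common ancestor is 670b5a5, so it is the merge base.

670b5a5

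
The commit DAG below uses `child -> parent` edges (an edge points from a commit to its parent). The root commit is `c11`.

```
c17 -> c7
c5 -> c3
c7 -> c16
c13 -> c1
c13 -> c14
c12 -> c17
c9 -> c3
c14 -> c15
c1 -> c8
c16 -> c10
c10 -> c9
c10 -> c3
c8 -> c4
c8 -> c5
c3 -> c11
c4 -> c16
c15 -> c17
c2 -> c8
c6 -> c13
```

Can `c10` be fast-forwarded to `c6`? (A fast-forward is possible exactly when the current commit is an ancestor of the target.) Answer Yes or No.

Yes

A fast-forward from c10 to c6 is possible iff c10 is an ancestor of c6.
Ancestors of c6: {c1, c10, c11, c13, c14, c15, c16, c17, c3, c4, c5, c6, c7, c8, c9}.
c10 is among them, so fast-forward is possible.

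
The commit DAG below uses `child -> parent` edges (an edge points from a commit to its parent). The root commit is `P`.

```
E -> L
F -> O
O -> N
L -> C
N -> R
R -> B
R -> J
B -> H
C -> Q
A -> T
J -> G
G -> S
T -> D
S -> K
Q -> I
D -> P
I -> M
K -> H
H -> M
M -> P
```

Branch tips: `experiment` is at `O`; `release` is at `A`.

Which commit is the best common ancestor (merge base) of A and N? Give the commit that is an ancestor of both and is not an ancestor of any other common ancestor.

P

Ancestors of A: {A, D, P, T}.
Ancestors of N: {B, G, H, J, K, M, N, P, R, S}.
Common ancestors: {P}.
The only common ancestor is P, so it is the merge base.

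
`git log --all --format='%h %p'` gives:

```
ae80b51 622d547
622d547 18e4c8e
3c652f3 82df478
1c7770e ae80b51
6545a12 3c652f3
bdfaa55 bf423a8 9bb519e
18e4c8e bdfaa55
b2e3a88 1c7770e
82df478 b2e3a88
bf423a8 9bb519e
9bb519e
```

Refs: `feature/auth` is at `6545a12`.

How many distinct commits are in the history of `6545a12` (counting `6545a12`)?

11

Walking parent pointers from 6545a12: reachable set = {18e4c8e, 1c7770e, 3c652f3, 622d547, 6545a12, 82df478, 9bb519e, ae80b51, b2e3a88, bdfaa55, bf423a8}.
That is 11 commits.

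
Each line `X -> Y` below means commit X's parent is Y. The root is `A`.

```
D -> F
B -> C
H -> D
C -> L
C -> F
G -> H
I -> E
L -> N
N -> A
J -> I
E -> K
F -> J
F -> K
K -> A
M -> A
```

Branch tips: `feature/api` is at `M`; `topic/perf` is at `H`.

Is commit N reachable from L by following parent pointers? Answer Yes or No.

Ancestors of L (commits reachable by following parents): {A, L, N}.
N is in that set, so it is an ancestor of L.

Yes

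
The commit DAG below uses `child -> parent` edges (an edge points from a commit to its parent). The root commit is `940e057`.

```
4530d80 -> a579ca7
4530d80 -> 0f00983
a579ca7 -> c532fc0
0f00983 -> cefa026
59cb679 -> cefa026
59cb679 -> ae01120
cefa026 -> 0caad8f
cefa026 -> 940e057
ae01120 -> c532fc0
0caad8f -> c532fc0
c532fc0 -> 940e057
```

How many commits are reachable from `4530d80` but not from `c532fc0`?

Reachable from 4530d80: {0caad8f, 0f00983, 4530d80, 940e057, a579ca7, c532fc0, cefa026}.
Reachable from c532fc0: {940e057, c532fc0}.
In 4530d80's history but not c532fc0's: {0caad8f, 0f00983, 4530d80, a579ca7, cefa026} — 5 commits.

5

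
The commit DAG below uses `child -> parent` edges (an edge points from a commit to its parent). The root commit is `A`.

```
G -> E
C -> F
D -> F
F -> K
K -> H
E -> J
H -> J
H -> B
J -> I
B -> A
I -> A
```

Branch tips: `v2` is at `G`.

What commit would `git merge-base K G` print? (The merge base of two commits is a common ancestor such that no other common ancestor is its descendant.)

Ancestors of K: {A, B, H, I, J, K}.
Ancestors of G: {A, E, G, I, J}.
Common ancestors: {A, I, J}.
Among these, J is not an ancestor of any other common ancestor — it is the merge base.

J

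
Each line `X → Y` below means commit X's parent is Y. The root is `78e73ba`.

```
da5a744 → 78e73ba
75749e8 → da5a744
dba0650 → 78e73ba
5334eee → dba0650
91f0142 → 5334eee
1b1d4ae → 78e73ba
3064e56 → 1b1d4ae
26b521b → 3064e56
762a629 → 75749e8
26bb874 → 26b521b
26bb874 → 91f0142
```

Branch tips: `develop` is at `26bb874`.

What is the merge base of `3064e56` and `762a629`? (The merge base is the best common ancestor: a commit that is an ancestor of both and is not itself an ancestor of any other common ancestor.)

Ancestors of 3064e56: {1b1d4ae, 3064e56, 78e73ba}.
Ancestors of 762a629: {75749e8, 762a629, 78e73ba, da5a744}.
Common ancestors: {78e73ba}.
The only common ancestor is 78e73ba, so it is the merge base.

78e73ba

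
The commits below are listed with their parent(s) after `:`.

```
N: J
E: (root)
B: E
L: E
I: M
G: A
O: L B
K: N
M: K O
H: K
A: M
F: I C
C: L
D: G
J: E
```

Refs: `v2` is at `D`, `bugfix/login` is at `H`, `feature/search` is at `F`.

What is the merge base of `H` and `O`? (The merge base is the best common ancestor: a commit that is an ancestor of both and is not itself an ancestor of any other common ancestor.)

Ancestors of H: {E, H, J, K, N}.
Ancestors of O: {B, E, L, O}.
Common ancestors: {E}.
The only common ancestor is E, so it is the merge base.

E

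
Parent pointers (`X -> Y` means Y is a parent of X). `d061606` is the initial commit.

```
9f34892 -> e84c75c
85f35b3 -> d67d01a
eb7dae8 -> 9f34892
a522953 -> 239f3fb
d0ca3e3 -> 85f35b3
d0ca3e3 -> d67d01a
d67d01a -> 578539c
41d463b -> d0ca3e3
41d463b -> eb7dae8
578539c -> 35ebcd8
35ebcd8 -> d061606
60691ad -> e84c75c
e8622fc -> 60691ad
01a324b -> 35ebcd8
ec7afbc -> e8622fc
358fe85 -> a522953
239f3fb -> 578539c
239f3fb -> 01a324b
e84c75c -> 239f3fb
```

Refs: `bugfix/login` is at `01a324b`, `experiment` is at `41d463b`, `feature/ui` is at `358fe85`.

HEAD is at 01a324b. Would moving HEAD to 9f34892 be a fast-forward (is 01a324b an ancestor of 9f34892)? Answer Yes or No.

Yes

A fast-forward from 01a324b to 9f34892 is possible iff 01a324b is an ancestor of 9f34892.
Ancestors of 9f34892: {01a324b, 239f3fb, 35ebcd8, 578539c, 9f34892, d061606, e84c75c}.
01a324b is among them, so fast-forward is possible.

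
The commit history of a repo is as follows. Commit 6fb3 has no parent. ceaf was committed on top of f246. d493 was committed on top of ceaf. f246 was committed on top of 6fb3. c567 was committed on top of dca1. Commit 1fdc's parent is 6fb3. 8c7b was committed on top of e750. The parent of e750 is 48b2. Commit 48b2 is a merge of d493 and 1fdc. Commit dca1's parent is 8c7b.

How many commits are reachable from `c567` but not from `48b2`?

4

Reachable from c567: {1fdc, 48b2, 6fb3, 8c7b, c567, ceaf, d493, dca1, e750, f246}.
Reachable from 48b2: {1fdc, 48b2, 6fb3, ceaf, d493, f246}.
In c567's history but not 48b2's: {8c7b, c567, dca1, e750} — 4 commits.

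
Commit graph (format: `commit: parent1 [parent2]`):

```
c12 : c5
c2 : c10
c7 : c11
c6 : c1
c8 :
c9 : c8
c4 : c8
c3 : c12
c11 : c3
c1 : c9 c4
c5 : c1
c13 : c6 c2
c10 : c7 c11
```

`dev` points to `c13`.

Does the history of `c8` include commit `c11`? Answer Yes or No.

Ancestors of c8: {c8}.
c11 is not in that set, so it is not an ancestor of c8.

No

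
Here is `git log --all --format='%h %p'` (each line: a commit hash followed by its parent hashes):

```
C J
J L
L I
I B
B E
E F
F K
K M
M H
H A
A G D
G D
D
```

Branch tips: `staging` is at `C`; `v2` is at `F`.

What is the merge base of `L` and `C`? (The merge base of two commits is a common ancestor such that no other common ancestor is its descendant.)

Ancestors of L: {A, B, D, E, F, G, H, I, K, L, M}.
Ancestors of C: {A, B, C, D, E, F, G, H, I, J, K, L, M}.
Common ancestors: {A, B, D, E, F, G, H, I, K, L, M}.
Among these, L is not an ancestor of any other common ancestor — it is the merge base.

L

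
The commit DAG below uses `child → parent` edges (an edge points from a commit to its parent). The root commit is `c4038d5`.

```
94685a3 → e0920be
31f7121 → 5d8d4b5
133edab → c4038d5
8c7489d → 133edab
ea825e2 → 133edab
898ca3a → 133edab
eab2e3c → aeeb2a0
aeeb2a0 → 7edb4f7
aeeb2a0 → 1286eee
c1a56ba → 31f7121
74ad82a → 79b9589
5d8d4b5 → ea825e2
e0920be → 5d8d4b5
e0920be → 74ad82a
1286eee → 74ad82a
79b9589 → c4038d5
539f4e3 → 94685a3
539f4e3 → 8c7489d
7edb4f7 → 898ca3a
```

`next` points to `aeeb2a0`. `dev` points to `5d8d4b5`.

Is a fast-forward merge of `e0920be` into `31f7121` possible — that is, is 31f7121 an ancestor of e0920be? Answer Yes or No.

A fast-forward from 31f7121 to e0920be is possible iff 31f7121 is an ancestor of e0920be.
Ancestors of e0920be: {133edab, 5d8d4b5, 74ad82a, 79b9589, c4038d5, e0920be, ea825e2}.
31f7121 is not among them, so fast-forward is not possible.

No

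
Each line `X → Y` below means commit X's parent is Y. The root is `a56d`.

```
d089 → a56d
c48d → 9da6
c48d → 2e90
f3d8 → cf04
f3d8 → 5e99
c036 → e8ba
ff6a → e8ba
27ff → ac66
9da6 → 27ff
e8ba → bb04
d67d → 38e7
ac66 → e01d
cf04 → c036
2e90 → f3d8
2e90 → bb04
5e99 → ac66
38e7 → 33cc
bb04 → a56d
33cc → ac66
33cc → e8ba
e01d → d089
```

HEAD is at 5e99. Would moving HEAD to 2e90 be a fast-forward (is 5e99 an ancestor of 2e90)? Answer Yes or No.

A fast-forward from 5e99 to 2e90 is possible iff 5e99 is an ancestor of 2e90.
Ancestors of 2e90: {2e90, 5e99, a56d, ac66, bb04, c036, cf04, d089, e01d, e8ba, f3d8}.
5e99 is among them, so fast-forward is possible.

Yes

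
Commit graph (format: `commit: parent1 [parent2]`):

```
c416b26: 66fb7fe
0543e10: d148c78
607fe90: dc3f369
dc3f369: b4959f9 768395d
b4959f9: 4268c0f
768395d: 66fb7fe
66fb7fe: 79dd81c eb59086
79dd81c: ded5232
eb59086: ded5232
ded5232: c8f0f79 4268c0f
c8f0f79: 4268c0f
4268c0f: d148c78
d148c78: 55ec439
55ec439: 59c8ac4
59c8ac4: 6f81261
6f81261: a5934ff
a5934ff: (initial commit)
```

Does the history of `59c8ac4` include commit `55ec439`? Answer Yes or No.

Ancestors of 59c8ac4: {59c8ac4, 6f81261, a5934ff}.
55ec439 is not in that set, so it is not an ancestor of 59c8ac4.

No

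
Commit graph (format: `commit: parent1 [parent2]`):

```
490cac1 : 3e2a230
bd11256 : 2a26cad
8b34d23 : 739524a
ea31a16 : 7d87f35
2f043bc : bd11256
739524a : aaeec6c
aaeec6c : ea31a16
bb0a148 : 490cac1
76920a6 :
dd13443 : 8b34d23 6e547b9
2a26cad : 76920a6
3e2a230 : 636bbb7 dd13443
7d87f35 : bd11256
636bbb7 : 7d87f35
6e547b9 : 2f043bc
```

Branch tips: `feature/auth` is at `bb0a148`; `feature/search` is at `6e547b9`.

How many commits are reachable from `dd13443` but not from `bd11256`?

Reachable from dd13443: {2a26cad, 2f043bc, 6e547b9, 739524a, 76920a6, 7d87f35, 8b34d23, aaeec6c, bd11256, dd13443, ea31a16}.
Reachable from bd11256: {2a26cad, 76920a6, bd11256}.
In dd13443's history but not bd11256's: {2f043bc, 6e547b9, 739524a, 7d87f35, 8b34d23, aaeec6c, dd13443, ea31a16} — 8 commits.

8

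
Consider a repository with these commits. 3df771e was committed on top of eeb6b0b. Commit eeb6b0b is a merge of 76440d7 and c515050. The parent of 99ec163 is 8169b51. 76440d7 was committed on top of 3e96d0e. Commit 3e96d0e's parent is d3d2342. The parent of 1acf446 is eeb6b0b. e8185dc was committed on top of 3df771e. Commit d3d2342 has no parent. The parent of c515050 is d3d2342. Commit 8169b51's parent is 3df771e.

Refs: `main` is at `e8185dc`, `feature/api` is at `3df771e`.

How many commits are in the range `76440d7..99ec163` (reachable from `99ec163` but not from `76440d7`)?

5

Reachable from 99ec163: {3df771e, 3e96d0e, 76440d7, 8169b51, 99ec163, c515050, d3d2342, eeb6b0b}.
Reachable from 76440d7: {3e96d0e, 76440d7, d3d2342}.
In 99ec163's history but not 76440d7's: {3df771e, 8169b51, 99ec163, c515050, eeb6b0b} — 5 commits.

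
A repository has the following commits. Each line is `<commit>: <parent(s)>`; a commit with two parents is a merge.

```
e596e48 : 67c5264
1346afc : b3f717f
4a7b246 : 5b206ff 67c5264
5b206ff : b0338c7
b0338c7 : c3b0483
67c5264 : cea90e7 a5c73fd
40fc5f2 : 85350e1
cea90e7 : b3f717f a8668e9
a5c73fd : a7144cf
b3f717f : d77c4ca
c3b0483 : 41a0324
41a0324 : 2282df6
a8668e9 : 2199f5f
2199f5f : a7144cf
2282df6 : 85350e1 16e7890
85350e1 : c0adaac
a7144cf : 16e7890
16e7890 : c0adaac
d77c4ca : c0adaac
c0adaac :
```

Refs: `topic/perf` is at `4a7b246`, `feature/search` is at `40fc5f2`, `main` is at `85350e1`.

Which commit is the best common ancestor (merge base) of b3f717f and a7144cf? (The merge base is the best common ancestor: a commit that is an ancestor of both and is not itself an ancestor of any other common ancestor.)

c0adaac

Ancestors of b3f717f: {b3f717f, c0adaac, d77c4ca}.
Ancestors of a7144cf: {16e7890, a7144cf, c0adaac}.
Common ancestors: {c0adaac}.
The only common ancestor is c0adaac, so it is the merge base.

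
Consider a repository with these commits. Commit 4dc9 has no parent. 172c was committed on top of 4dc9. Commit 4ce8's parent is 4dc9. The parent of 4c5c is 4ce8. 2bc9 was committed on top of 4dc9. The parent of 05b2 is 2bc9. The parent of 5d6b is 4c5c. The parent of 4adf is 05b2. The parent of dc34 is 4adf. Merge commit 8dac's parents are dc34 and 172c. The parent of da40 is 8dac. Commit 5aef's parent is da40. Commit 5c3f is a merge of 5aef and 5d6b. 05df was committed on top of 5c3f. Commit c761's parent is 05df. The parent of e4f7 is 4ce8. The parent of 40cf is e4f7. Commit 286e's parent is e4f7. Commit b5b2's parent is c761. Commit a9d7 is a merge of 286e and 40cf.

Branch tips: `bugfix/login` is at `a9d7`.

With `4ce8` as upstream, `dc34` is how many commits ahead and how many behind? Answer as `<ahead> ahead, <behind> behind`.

4 ahead, 1 behind

Reachable from dc34: {05b2, 2bc9, 4adf, 4dc9, dc34}.
Reachable from 4ce8: {4ce8, 4dc9}.
Only in dc34's history (ahead): {05b2, 2bc9, 4adf, dc34} — 4.
Only in 4ce8's history (behind): {4ce8} — 1.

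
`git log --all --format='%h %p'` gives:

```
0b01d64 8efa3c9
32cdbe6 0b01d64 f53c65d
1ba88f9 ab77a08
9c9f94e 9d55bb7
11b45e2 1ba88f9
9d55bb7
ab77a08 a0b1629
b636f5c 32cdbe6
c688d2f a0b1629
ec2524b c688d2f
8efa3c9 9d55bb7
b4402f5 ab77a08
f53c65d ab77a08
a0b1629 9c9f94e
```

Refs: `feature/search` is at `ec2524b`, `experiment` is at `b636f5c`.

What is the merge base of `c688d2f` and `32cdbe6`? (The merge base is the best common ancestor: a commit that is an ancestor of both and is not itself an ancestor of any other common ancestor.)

a0b1629

Ancestors of c688d2f: {9c9f94e, 9d55bb7, a0b1629, c688d2f}.
Ancestors of 32cdbe6: {0b01d64, 32cdbe6, 8efa3c9, 9c9f94e, 9d55bb7, a0b1629, ab77a08, f53c65d}.
Common ancestors: {9c9f94e, 9d55bb7, a0b1629}.
Among these, a0b1629 is not an ancestor of any other common ancestor — it is the merge base.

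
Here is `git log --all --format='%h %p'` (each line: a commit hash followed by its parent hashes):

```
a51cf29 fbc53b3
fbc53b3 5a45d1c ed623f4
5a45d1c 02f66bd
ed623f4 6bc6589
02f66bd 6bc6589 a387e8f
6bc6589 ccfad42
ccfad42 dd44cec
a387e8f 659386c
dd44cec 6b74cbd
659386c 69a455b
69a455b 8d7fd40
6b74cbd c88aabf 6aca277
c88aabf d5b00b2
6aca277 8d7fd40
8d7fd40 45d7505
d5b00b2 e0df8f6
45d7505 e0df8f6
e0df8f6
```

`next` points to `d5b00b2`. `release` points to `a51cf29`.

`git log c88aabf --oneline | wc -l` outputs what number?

3

Walking parent pointers from c88aabf: reachable set = {c88aabf, d5b00b2, e0df8f6}.
That is 3 commits.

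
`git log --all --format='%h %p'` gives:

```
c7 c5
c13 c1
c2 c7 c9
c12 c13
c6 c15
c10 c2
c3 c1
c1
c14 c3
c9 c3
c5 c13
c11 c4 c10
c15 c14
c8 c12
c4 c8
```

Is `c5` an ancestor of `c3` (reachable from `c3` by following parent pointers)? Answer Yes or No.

Ancestors of c3: {c1, c3}.
c5 is not in that set, so it is not an ancestor of c3.

No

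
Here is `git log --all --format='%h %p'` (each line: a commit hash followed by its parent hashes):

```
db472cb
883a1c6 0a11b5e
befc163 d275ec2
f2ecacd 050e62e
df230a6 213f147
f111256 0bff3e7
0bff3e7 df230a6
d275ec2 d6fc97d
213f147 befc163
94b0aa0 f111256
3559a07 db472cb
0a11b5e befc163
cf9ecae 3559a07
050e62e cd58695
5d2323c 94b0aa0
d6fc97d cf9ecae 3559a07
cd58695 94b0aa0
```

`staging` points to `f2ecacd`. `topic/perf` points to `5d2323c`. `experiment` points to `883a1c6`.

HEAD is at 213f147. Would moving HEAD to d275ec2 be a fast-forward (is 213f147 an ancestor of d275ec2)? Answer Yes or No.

No

A fast-forward from 213f147 to d275ec2 is possible iff 213f147 is an ancestor of d275ec2.
Ancestors of d275ec2: {3559a07, cf9ecae, d275ec2, d6fc97d, db472cb}.
213f147 is not among them, so fast-forward is not possible.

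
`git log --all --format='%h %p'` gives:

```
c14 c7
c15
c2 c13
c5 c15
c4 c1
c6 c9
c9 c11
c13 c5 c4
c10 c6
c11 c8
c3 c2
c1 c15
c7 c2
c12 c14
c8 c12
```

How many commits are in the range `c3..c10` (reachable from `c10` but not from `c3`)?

8

Reachable from c10: {c1, c10, c11, c12, c13, c14, c15, c2, c4, c5, c6, c7, c8, c9}.
Reachable from c3: {c1, c13, c15, c2, c3, c4, c5}.
In c10's history but not c3's: {c10, c11, c12, c14, c6, c7, c8, c9} — 8 commits.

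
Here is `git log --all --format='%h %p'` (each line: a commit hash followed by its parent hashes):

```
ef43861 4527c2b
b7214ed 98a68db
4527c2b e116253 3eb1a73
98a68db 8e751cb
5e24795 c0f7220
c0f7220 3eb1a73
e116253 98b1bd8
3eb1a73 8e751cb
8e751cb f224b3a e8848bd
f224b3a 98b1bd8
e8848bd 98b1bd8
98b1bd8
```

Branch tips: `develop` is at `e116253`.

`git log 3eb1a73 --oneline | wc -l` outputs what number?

5

Walking parent pointers from 3eb1a73: reachable set = {3eb1a73, 8e751cb, 98b1bd8, e8848bd, f224b3a}.
That is 5 commits.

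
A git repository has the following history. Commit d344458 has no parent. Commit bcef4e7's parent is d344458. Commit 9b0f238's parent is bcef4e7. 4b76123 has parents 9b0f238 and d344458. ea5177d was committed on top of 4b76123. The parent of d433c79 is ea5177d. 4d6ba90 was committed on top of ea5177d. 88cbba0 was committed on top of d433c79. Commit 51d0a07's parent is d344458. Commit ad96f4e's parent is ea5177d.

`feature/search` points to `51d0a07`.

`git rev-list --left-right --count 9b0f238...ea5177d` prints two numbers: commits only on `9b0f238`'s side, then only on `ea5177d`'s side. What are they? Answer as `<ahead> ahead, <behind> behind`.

0 ahead, 2 behind

Reachable from 9b0f238: {9b0f238, bcef4e7, d344458}.
Reachable from ea5177d: {4b76123, 9b0f238, bcef4e7, d344458, ea5177d}.
Only in 9b0f238's history (ahead): {} — 0.
Only in ea5177d's history (behind): {4b76123, ea5177d} — 2.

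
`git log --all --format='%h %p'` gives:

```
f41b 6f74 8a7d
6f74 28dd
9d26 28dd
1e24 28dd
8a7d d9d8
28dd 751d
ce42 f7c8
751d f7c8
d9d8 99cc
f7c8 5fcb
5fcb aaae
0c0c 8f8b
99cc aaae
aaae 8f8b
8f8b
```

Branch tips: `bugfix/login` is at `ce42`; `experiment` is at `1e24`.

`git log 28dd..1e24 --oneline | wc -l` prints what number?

Reachable from 1e24: {1e24, 28dd, 5fcb, 751d, 8f8b, aaae, f7c8}.
Reachable from 28dd: {28dd, 5fcb, 751d, 8f8b, aaae, f7c8}.
In 1e24's history but not 28dd's: {1e24} — 1 commit.

1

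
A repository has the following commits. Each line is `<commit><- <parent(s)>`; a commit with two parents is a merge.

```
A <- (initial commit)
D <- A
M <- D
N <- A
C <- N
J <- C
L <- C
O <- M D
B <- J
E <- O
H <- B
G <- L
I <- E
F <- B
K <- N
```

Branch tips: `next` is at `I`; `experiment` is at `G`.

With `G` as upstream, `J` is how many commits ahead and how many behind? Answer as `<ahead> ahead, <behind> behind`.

Reachable from J: {A, C, J, N}.
Reachable from G: {A, C, G, L, N}.
Only in J's history (ahead): {J} — 1.
Only in G's history (behind): {G, L} — 2.

1 ahead, 2 behind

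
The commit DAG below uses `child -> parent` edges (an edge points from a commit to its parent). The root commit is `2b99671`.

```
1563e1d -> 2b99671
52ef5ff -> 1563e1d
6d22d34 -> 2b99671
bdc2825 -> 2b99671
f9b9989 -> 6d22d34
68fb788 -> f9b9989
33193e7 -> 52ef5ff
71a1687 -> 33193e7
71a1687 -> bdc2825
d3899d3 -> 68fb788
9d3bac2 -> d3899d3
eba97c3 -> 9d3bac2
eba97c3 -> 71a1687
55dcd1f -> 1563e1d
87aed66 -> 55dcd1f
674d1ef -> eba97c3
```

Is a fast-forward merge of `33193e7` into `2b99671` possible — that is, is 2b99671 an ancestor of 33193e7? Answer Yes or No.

Yes

A fast-forward from 2b99671 to 33193e7 is possible iff 2b99671 is an ancestor of 33193e7.
Ancestors of 33193e7: {1563e1d, 2b99671, 33193e7, 52ef5ff}.
2b99671 is among them, so fast-forward is possible.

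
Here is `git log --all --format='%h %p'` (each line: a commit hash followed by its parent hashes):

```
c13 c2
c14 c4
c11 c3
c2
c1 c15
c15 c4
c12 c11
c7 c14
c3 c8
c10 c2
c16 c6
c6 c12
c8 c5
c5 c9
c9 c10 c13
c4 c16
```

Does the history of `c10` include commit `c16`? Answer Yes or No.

Ancestors of c10: {c10, c2}.
c16 is not in that set, so it is not an ancestor of c10.

No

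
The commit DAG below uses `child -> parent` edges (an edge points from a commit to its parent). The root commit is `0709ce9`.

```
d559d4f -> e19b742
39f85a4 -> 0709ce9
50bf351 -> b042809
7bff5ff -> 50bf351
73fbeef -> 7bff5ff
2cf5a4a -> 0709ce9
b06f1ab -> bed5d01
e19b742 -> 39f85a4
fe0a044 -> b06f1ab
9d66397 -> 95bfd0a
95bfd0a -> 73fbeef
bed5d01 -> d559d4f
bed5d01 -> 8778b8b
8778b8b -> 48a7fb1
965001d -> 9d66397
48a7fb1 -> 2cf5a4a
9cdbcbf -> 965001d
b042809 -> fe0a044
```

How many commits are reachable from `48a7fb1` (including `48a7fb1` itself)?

Walking parent pointers from 48a7fb1: reachable set = {0709ce9, 2cf5a4a, 48a7fb1}.
That is 3 commits.

3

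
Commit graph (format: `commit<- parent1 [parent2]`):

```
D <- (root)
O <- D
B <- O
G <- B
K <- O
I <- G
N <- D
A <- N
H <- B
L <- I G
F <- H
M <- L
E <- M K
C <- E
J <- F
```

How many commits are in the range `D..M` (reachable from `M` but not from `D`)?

6

Reachable from M: {B, D, G, I, L, M, O}.
Reachable from D: {D}.
In M's history but not D's: {B, G, I, L, M, O} — 6 commits.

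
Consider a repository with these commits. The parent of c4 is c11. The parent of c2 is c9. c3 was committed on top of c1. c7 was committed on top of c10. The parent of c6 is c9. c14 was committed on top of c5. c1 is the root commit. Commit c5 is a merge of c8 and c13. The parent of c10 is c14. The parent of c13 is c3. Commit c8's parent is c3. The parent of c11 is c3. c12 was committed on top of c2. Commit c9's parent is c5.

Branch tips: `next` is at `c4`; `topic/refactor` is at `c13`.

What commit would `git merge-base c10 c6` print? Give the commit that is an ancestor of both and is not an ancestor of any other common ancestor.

c5

Ancestors of c10: {c1, c10, c13, c14, c3, c5, c8}.
Ancestors of c6: {c1, c13, c3, c5, c6, c8, c9}.
Common ancestors: {c1, c13, c3, c5, c8}.
Among these, c5 is not an ancestor of any other common ancestor — it is the merge base.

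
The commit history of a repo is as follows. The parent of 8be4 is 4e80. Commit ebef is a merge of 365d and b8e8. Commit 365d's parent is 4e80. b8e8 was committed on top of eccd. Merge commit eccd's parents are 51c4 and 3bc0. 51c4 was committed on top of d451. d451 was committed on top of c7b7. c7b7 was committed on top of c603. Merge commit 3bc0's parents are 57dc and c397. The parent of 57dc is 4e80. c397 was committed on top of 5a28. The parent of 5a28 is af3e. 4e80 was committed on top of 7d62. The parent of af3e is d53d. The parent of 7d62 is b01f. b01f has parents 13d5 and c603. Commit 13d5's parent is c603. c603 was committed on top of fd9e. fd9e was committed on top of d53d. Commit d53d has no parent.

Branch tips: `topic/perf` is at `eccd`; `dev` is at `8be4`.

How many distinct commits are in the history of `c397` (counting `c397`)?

Walking parent pointers from c397: reachable set = {5a28, af3e, c397, d53d}.
That is 4 commits.

4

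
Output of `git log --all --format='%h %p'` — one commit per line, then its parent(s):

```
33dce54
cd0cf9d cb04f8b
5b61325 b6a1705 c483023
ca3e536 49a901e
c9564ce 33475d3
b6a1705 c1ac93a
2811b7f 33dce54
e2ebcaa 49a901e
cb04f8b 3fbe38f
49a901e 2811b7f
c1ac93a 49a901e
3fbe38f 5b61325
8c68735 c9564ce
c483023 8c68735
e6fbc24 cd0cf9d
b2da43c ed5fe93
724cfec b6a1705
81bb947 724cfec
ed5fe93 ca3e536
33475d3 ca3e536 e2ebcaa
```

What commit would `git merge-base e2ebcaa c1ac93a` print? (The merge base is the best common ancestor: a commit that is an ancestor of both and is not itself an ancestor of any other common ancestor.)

Ancestors of e2ebcaa: {2811b7f, 33dce54, 49a901e, e2ebcaa}.
Ancestors of c1ac93a: {2811b7f, 33dce54, 49a901e, c1ac93a}.
Common ancestors: {2811b7f, 33dce54, 49a901e}.
Among these, 49a901e is not an ancestor of any other common ancestor — it is the merge base.

49a901e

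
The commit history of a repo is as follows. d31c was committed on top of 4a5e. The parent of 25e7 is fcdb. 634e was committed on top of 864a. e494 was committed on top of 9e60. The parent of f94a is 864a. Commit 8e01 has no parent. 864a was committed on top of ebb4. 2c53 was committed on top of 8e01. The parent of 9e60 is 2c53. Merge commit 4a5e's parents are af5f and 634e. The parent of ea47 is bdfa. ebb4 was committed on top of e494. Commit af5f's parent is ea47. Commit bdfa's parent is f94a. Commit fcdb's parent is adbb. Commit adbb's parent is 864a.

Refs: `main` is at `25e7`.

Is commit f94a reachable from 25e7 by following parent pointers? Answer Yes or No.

Ancestors of 25e7: {25e7, 2c53, 864a, 8e01, 9e60, adbb, e494, ebb4, fcdb}.
f94a is not in that set, so it is not an ancestor of 25e7.

No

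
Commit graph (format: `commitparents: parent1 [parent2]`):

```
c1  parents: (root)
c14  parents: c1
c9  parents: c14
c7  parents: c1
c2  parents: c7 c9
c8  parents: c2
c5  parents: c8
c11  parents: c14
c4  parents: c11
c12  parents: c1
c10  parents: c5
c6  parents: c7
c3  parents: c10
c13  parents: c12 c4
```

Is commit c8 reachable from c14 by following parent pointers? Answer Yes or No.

Ancestors of c14: {c1, c14}.
c8 is not in that set, so it is not an ancestor of c14.

No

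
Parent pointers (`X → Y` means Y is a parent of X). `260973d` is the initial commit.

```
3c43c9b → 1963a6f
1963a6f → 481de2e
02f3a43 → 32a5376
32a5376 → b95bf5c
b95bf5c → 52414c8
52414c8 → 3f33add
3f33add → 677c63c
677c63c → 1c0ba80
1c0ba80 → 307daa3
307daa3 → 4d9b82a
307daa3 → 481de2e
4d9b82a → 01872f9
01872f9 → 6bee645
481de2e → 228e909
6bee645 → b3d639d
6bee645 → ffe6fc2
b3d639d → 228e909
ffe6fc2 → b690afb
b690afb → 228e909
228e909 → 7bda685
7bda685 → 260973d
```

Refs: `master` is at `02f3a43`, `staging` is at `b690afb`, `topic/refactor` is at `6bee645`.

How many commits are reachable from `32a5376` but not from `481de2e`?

Reachable from 32a5376: {01872f9, 1c0ba80, 228e909, 260973d, 307daa3, 32a5376, 3f33add, 481de2e, 4d9b82a, 52414c8, 677c63c, 6bee645, 7bda685, b3d639d, b690afb, b95bf5c, ffe6fc2}.
Reachable from 481de2e: {228e909, 260973d, 481de2e, 7bda685}.
In 32a5376's history but not 481de2e's: {01872f9, 1c0ba80, 307daa3, 32a5376, 3f33add, 4d9b82a, 52414c8, 677c63c, 6bee645, b3d639d, b690afb, b95bf5c, ffe6fc2} — 13 commits.

13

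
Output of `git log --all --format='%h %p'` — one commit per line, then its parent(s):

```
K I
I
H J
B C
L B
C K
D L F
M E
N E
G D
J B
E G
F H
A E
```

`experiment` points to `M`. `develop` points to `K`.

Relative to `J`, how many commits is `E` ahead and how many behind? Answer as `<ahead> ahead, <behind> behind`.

6 ahead, 0 behind

Reachable from E: {B, C, D, E, F, G, H, I, J, K, L}.
Reachable from J: {B, C, I, J, K}.
Only in E's history (ahead): {D, E, F, G, H, L} — 6.
Only in J's history (behind): {} — 0.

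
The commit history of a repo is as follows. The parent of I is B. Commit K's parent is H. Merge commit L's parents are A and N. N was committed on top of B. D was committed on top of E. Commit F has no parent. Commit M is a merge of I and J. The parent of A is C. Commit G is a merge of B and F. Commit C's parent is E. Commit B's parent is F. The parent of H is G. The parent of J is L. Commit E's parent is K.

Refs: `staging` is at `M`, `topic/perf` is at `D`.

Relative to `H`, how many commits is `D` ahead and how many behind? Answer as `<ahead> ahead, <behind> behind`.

3 ahead, 0 behind

Reachable from D: {B, D, E, F, G, H, K}.
Reachable from H: {B, F, G, H}.
Only in D's history (ahead): {D, E, K} — 3.
Only in H's history (behind): {} — 0.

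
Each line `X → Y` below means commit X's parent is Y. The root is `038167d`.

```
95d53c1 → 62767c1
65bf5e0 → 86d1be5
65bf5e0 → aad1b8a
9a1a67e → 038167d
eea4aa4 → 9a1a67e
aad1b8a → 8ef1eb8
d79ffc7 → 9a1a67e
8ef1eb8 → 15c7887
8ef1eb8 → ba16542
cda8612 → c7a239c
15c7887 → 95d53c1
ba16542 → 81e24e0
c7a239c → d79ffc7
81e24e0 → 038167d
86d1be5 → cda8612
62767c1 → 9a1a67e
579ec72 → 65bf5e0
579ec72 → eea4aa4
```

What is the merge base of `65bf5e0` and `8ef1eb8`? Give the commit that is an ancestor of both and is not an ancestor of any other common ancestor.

8ef1eb8

Ancestors of 65bf5e0: {038167d, 15c7887, 62767c1, 65bf5e0, 81e24e0, 86d1be5, 8ef1eb8, 95d53c1, 9a1a67e, aad1b8a, ba16542, c7a239c, cda8612, d79ffc7}.
Ancestors of 8ef1eb8: {038167d, 15c7887, 62767c1, 81e24e0, 8ef1eb8, 95d53c1, 9a1a67e, ba16542}.
Common ancestors: {038167d, 15c7887, 62767c1, 81e24e0, 8ef1eb8, 95d53c1, 9a1a67e, ba16542}.
Among these, 8ef1eb8 is not an ancestor of any other common ancestor — it is the merge base.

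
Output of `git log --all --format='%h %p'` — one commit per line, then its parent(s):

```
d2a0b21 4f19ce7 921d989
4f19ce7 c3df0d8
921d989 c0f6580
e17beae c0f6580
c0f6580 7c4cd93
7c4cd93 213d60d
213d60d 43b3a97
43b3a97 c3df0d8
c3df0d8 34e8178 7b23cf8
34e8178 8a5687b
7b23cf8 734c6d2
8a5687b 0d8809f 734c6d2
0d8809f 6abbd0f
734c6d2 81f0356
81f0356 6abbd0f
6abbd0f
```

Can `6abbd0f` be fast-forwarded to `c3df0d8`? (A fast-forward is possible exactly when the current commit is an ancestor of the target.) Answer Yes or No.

Yes

A fast-forward from 6abbd0f to c3df0d8 is possible iff 6abbd0f is an ancestor of c3df0d8.
Ancestors of c3df0d8: {0d8809f, 34e8178, 6abbd0f, 734c6d2, 7b23cf8, 81f0356, 8a5687b, c3df0d8}.
6abbd0f is among them, so fast-forward is possible.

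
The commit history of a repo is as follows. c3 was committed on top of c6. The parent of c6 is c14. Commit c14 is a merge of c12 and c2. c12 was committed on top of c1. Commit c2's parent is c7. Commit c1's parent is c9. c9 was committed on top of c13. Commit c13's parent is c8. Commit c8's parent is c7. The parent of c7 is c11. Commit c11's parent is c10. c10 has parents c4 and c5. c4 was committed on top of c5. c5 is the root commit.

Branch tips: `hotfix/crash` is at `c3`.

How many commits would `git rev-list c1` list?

9

Walking parent pointers from c1: reachable set = {c1, c10, c11, c13, c4, c5, c7, c8, c9}.
That is 9 commits.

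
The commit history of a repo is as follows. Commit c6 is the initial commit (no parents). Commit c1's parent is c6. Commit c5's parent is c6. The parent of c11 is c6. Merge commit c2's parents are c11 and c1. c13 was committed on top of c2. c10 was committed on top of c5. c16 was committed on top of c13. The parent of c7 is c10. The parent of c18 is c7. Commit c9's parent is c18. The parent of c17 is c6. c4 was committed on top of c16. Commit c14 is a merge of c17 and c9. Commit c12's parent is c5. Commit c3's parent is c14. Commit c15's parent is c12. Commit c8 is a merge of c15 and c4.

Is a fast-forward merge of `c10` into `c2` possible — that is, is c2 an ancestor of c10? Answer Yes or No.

A fast-forward from c2 to c10 is possible iff c2 is an ancestor of c10.
Ancestors of c10: {c10, c5, c6}.
c2 is not among them, so fast-forward is not possible.

No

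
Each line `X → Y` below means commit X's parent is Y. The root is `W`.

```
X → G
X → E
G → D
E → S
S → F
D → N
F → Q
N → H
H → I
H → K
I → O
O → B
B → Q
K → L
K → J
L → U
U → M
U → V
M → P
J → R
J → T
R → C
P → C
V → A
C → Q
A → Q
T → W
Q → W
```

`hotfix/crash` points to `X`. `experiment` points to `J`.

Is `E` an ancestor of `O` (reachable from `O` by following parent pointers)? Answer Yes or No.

No

Ancestors of O: {B, O, Q, W}.
E is not in that set, so it is not an ancestor of O.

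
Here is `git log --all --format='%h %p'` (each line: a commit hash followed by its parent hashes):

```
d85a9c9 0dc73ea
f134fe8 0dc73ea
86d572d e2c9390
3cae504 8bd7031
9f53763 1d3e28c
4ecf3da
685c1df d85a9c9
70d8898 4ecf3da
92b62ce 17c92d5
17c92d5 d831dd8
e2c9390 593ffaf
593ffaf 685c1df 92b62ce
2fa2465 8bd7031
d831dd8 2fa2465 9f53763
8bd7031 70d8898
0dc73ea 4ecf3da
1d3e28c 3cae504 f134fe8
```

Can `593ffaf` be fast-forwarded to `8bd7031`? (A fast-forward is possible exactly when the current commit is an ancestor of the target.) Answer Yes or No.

A fast-forward from 593ffaf to 8bd7031 is possible iff 593ffaf is an ancestor of 8bd7031.
Ancestors of 8bd7031: {4ecf3da, 70d8898, 8bd7031}.
593ffaf is not among them, so fast-forward is not possible.

No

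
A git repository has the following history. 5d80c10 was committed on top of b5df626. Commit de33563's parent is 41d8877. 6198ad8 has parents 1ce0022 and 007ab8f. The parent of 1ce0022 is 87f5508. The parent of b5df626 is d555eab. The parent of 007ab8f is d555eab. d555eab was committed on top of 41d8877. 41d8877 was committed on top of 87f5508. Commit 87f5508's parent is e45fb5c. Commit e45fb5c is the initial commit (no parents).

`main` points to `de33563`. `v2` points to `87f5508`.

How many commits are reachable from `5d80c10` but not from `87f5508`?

4

Reachable from 5d80c10: {41d8877, 5d80c10, 87f5508, b5df626, d555eab, e45fb5c}.
Reachable from 87f5508: {87f5508, e45fb5c}.
In 5d80c10's history but not 87f5508's: {41d8877, 5d80c10, b5df626, d555eab} — 4 commits.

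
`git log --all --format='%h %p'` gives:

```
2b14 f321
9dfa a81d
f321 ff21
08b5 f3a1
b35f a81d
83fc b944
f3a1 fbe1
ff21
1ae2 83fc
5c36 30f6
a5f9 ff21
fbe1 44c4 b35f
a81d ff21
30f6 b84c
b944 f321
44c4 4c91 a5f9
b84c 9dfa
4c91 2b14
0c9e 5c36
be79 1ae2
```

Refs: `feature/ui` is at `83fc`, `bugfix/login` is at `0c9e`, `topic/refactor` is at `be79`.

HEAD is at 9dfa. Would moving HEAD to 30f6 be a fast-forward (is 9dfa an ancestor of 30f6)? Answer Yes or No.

A fast-forward from 9dfa to 30f6 is possible iff 9dfa is an ancestor of 30f6.
Ancestors of 30f6: {30f6, 9dfa, a81d, b84c, ff21}.
9dfa is among them, so fast-forward is possible.

Yes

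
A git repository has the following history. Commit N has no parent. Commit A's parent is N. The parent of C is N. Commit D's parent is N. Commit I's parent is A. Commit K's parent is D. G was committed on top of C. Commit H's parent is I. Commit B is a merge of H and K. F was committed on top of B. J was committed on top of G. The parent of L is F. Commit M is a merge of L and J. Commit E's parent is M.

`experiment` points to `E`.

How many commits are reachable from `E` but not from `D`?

12

Reachable from E: {A, B, C, D, E, F, G, H, I, J, K, L, M, N}.
Reachable from D: {D, N}.
In E's history but not D's: {A, B, C, E, F, G, H, I, J, K, L, M} — 12 commits.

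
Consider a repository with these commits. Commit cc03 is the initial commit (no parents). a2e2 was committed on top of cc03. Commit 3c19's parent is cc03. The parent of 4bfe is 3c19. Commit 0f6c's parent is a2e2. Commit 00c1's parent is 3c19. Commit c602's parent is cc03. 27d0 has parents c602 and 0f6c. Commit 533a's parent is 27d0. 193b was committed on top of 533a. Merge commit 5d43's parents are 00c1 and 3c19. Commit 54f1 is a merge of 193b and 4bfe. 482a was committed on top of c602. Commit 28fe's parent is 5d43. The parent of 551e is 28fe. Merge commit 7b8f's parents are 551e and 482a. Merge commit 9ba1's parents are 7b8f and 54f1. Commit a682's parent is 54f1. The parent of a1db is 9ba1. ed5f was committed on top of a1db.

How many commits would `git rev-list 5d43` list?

4

Walking parent pointers from 5d43: reachable set = {00c1, 3c19, 5d43, cc03}.
That is 4 commits.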